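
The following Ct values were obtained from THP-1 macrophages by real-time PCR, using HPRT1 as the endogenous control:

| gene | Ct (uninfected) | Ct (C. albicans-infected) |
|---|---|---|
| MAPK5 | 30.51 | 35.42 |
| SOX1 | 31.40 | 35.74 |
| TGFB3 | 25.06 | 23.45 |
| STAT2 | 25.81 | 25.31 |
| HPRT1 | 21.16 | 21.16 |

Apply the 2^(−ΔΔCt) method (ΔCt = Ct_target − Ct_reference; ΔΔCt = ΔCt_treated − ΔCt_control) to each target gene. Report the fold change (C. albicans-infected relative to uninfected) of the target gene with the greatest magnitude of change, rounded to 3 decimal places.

0.033

MAPK5: ΔΔCt = (35.42−21.16) − (30.51−21.16) = 14.26 − 9.35 = 4.91; fold change = 2^-4.91 = 0.033
SOX1: ΔΔCt = (35.74−21.16) − (31.40−21.16) = 14.58 − 10.24 = 4.34; fold change = 2^-4.34 = 0.049
TGFB3: ΔΔCt = (23.45−21.16) − (25.06−21.16) = 2.29 − 3.90 = -1.61; fold change = 2^1.61 = 3.053
STAT2: ΔΔCt = (25.31−21.16) − (25.81−21.16) = 4.15 − 4.65 = -0.50; fold change = 2^0.50 = 1.414
MAPK5 has the largest |ΔΔCt| = 4.91.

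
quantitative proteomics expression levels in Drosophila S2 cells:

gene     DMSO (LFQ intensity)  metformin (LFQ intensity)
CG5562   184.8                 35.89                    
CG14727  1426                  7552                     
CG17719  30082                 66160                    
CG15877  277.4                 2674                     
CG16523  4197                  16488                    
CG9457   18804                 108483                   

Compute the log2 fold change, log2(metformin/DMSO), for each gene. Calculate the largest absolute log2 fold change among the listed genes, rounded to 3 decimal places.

3.269

log2(35.89/184.8) = -2.364  (CG5562)
log2(7552/1426) = 2.405  (CG14727)
log2(66160/30082) = 1.137  (CG17719)
log2(2674/277.4) = 3.269  (CG15877)
log2(16488/4197) = 1.974  (CG16523)
log2(108483/18804) = 2.528  (CG9457)
The largest magnitude belongs to CG15877.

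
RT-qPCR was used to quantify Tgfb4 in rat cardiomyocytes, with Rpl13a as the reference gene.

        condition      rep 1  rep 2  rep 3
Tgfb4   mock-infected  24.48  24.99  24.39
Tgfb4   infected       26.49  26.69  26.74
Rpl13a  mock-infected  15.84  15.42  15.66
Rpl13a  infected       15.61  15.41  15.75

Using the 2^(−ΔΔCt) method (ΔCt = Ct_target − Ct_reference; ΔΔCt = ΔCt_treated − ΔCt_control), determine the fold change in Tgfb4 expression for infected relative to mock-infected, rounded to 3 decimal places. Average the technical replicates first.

0.238

Mean Ct: Tgfb4 mock-infected 24.620; Tgfb4 infected 26.640; Rpl13a mock-infected 15.640; Rpl13a infected 15.590
ΔCt(mock-infected) = 24.620 − 15.640 = 8.980
ΔCt(infected) = 26.640 − 15.590 = 11.050
ΔΔCt = 11.050 − 8.980 = 2.070
Fold change = 2^(−2.070) = 0.2382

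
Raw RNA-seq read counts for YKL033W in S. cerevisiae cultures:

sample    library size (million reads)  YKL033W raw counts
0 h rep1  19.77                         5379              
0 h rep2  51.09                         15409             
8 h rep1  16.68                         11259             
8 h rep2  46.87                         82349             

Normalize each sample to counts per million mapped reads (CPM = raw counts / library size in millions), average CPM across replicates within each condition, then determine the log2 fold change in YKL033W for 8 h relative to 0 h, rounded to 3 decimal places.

2.084

CPM(0 h rep1) = 5379 / 19.77 = 272.0789
CPM(0 h rep2) = 15409 / 51.09 = 301.6050
CPM(8 h rep1) = 11259 / 16.68 = 675.0000
CPM(8 h rep2) = 82349 / 46.87 = 1756.9661
mean CPM(0 h) = 286.8420; mean CPM(8 h) = 1215.9830
Fold change = 1215.9830 / 286.8420 = 4.23921
log2(4.23921) = 2.0838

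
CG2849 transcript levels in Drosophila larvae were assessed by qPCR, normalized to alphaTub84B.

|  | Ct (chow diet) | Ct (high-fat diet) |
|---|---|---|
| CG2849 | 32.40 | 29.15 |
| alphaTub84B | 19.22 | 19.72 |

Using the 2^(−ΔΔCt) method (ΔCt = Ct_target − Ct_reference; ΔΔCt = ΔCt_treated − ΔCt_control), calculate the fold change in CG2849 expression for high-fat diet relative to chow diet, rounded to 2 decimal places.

ΔCt(chow diet) = 32.400 − 19.220 = 13.180
ΔCt(high-fat diet) = 29.150 − 19.720 = 9.430
ΔΔCt = 9.430 − 13.180 = -3.750
Fold change = 2^(−(-3.750)) = 2^3.750 = 13.454

13.45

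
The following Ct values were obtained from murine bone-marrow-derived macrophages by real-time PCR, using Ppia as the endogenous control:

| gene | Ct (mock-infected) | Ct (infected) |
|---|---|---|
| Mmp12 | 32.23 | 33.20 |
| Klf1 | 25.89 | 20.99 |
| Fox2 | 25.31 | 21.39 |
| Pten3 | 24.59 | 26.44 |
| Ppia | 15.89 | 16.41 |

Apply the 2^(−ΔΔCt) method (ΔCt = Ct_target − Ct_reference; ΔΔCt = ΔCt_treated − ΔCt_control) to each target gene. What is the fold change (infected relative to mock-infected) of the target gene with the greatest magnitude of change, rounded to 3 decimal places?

42.814

Mmp12: ΔΔCt = (33.20−16.41) − (32.23−15.89) = 16.79 − 16.34 = 0.45; fold change = 2^-0.45 = 0.732
Klf1: ΔΔCt = (20.99−16.41) − (25.89−15.89) = 4.58 − 10.00 = -5.42; fold change = 2^5.42 = 42.814
Fox2: ΔΔCt = (21.39−16.41) − (25.31−15.89) = 4.98 − 9.42 = -4.44; fold change = 2^4.44 = 21.706
Pten3: ΔΔCt = (26.44−16.41) − (24.59−15.89) = 10.03 − 8.70 = 1.33; fold change = 2^-1.33 = 0.398
Klf1 has the largest |ΔΔCt| = 5.42.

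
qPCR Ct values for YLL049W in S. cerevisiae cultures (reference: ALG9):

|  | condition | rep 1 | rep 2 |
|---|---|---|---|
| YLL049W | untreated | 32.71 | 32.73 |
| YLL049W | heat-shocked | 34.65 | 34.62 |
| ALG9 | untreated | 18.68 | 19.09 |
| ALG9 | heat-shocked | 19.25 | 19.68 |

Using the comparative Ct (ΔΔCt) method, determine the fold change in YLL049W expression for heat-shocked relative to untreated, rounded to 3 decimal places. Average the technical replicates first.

Mean Ct: YLL049W untreated 32.720; YLL049W heat-shocked 34.635; ALG9 untreated 18.885; ALG9 heat-shocked 19.465
ΔCt(untreated) = 32.720 − 18.885 = 13.835
ΔCt(heat-shocked) = 34.635 − 19.465 = 15.170
ΔΔCt = 15.170 − 13.835 = 1.335
Fold change = 2^(−1.335) = 0.3964

0.396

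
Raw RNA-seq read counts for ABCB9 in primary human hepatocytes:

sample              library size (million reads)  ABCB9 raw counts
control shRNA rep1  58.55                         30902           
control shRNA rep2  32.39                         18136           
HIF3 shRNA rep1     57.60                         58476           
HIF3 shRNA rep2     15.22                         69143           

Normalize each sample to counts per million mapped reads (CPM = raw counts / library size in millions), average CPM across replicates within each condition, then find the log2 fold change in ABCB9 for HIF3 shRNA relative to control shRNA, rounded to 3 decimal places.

2.353

CPM(control shRNA rep1) = 30902 / 58.55 = 527.7882
CPM(control shRNA rep2) = 18136 / 32.39 = 559.9259
CPM(HIF3 shRNA rep1) = 58476 / 57.60 = 1015.2083
CPM(HIF3 shRNA rep2) = 69143 / 15.22 = 4542.9041
mean CPM(control shRNA) = 543.8571; mean CPM(HIF3 shRNA) = 2779.0562
Fold change = 2779.0562 / 543.8571 = 5.10990
log2(5.10990) = 2.3533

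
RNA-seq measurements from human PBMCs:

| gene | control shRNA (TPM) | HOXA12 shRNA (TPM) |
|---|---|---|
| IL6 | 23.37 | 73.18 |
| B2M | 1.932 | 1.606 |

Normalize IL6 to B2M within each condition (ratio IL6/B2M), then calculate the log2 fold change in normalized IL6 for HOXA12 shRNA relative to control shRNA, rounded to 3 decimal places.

1.913

IL6/B2M (control shRNA) = 23.37 / 1.932 = 12.096
IL6/B2M (HOXA12 shRNA) = 73.18 / 1.606 = 45.567
Fold change = 45.567 / 12.096 = 3.7670
log2(3.7670) = 1.9134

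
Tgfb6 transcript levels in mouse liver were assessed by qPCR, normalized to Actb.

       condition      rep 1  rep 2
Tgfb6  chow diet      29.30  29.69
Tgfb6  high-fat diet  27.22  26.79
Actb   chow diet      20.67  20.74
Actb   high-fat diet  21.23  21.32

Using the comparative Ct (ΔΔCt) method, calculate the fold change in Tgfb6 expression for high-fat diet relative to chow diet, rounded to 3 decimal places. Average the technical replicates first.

8.340

Mean Ct: Tgfb6 chow diet 29.495; Tgfb6 high-fat diet 27.005; Actb chow diet 20.705; Actb high-fat diet 21.275
ΔCt(chow diet) = 29.495 − 20.705 = 8.790
ΔCt(high-fat diet) = 27.005 − 21.275 = 5.730
ΔΔCt = 5.730 − 8.790 = -3.060
Fold change = 2^(−(-3.060)) = 2^3.060 = 8.3397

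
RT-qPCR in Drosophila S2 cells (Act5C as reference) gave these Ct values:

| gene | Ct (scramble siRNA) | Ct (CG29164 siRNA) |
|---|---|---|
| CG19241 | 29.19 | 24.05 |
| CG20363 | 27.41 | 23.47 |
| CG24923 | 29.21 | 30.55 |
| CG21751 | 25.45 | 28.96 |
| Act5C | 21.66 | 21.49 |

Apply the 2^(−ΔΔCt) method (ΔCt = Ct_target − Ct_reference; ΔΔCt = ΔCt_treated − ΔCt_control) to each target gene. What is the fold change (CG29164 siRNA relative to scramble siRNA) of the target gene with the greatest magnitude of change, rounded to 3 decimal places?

31.341

CG19241: ΔΔCt = (24.05−21.49) − (29.19−21.66) = 2.56 − 7.53 = -4.97; fold change = 2^4.97 = 31.341
CG20363: ΔΔCt = (23.47−21.49) − (27.41−21.66) = 1.98 − 5.75 = -3.77; fold change = 2^3.77 = 13.642
CG24923: ΔΔCt = (30.55−21.49) − (29.21−21.66) = 9.06 − 7.55 = 1.51; fold change = 2^-1.51 = 0.351
CG21751: ΔΔCt = (28.96−21.49) − (25.45−21.66) = 7.47 − 3.79 = 3.68; fold change = 2^-3.68 = 0.078
CG19241 has the largest |ΔΔCt| = 4.97.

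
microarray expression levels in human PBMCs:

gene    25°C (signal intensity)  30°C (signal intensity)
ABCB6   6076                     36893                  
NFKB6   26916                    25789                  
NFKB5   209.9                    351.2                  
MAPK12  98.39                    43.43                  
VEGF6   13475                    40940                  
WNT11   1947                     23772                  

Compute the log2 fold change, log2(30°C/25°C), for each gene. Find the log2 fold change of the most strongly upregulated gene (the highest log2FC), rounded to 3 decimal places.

log2(36893/6076) = 2.602  (ABCB6)
log2(25789/26916) = -0.062  (NFKB6)
log2(351.2/209.9) = 0.743  (NFKB5)
log2(43.43/98.39) = -1.180  (MAPK12)
log2(40940/13475) = 1.603  (VEGF6)
log2(23772/1947) = 3.610  (WNT11)
WNT11 is most strongly upregulated.

3.610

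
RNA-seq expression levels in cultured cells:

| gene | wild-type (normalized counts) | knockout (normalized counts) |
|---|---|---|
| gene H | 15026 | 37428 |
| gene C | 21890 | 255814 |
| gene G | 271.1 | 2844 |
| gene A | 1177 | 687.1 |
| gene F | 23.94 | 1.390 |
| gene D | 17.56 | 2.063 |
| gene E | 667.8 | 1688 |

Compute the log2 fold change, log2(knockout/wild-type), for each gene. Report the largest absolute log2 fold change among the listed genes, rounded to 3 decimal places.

log2(37428/15026) = 1.317  (gene H)
log2(255814/21890) = 3.547  (gene C)
log2(2844/271.1) = 3.391  (gene G)
log2(687.1/1177) = -0.777  (gene A)
log2(1.390/23.94) = -4.106  (gene F)
log2(2.063/17.56) = -3.089  (gene D)
log2(1688/667.8) = 1.338  (gene E)
The largest magnitude belongs to gene F.

4.106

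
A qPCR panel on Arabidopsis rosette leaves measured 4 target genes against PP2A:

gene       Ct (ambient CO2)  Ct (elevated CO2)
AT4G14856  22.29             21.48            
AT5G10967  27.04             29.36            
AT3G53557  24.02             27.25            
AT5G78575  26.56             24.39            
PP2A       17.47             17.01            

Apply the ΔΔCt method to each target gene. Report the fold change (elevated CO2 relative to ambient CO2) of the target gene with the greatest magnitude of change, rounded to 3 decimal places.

0.077

AT4G14856: ΔΔCt = (21.48−17.01) − (22.29−17.47) = 4.47 − 4.82 = -0.35; fold change = 2^0.35 = 1.275
AT5G10967: ΔΔCt = (29.36−17.01) − (27.04−17.47) = 12.35 − 9.57 = 2.78; fold change = 2^-2.78 = 0.146
AT3G53557: ΔΔCt = (27.25−17.01) − (24.02−17.47) = 10.24 − 6.55 = 3.69; fold change = 2^-3.69 = 0.077
AT5G78575: ΔΔCt = (24.39−17.01) − (26.56−17.47) = 7.38 − 9.09 = -1.71; fold change = 2^1.71 = 3.272
AT3G53557 has the largest |ΔΔCt| = 3.69.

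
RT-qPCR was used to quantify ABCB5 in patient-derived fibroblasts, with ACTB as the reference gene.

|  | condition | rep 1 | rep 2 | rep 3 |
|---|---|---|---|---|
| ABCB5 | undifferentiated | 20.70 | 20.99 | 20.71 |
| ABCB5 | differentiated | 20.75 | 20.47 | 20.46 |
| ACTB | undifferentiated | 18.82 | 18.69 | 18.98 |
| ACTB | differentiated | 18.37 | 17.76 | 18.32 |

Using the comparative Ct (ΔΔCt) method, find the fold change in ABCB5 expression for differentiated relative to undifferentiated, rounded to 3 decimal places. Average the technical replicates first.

0.737

Mean Ct: ABCB5 undifferentiated 20.800; ABCB5 differentiated 20.560; ACTB undifferentiated 18.830; ACTB differentiated 18.150
ΔCt(undifferentiated) = 20.800 − 18.830 = 1.970
ΔCt(differentiated) = 20.560 − 18.150 = 2.410
ΔΔCt = 2.410 − 1.970 = 0.440
Fold change = 2^(−0.440) = 0.7371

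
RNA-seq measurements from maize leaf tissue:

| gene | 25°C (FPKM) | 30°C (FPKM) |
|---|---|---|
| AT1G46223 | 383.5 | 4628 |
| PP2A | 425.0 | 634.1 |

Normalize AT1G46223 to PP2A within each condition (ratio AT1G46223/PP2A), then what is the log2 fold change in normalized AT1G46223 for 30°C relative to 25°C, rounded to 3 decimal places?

3.016

AT1G46223/PP2A (25°C) = 383.5 / 425.0 = 0.90235
AT1G46223/PP2A (30°C) = 4628 / 634.1 = 7.2985
Fold change = 7.2985 / 0.90235 = 8.0883
log2(8.0883) = 3.0158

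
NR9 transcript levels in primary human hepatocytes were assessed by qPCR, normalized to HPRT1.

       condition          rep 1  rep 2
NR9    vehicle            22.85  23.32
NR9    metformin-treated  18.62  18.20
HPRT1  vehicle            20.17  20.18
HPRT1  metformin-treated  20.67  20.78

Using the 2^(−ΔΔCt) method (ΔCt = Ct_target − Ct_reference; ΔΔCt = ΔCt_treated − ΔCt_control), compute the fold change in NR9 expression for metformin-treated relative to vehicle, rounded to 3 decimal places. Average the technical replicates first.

Mean Ct: NR9 vehicle 23.085; NR9 metformin-treated 18.410; HPRT1 vehicle 20.175; HPRT1 metformin-treated 20.725
ΔCt(vehicle) = 23.085 − 20.175 = 2.910
ΔCt(metformin-treated) = 18.410 − 20.725 = -2.315
ΔΔCt = -2.315 − 2.910 = -5.225
Fold change = 2^(−(-5.225)) = 2^5.225 = 37.4009

37.401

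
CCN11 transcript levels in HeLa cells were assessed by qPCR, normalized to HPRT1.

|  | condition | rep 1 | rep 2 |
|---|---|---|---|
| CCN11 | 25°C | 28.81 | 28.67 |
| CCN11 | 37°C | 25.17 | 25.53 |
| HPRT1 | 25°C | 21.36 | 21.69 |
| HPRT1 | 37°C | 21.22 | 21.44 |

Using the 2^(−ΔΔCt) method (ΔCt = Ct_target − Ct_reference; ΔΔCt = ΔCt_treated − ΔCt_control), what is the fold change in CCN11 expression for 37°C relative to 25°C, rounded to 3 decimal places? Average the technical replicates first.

9.158

Mean Ct: CCN11 25°C 28.740; CCN11 37°C 25.350; HPRT1 25°C 21.525; HPRT1 37°C 21.330
ΔCt(25°C) = 28.740 − 21.525 = 7.215
ΔCt(37°C) = 25.350 − 21.330 = 4.020
ΔΔCt = 4.020 − 7.215 = -3.195
Fold change = 2^(−(-3.195)) = 2^3.195 = 9.1578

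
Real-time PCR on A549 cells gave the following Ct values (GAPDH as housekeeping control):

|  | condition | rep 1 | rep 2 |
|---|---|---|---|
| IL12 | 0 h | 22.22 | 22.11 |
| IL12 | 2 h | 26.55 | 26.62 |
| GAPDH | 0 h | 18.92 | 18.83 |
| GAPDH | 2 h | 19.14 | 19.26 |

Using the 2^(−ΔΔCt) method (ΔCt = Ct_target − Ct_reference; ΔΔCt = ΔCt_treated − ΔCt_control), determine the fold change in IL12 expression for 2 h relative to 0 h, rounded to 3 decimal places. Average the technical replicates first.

Mean Ct: IL12 0 h 22.165; IL12 2 h 26.585; GAPDH 0 h 18.875; GAPDH 2 h 19.200
ΔCt(0 h) = 22.165 − 18.875 = 3.290
ΔCt(2 h) = 26.585 − 19.200 = 7.385
ΔΔCt = 7.385 − 3.290 = 4.095
Fold change = 2^(−4.095) = 0.0585

0.059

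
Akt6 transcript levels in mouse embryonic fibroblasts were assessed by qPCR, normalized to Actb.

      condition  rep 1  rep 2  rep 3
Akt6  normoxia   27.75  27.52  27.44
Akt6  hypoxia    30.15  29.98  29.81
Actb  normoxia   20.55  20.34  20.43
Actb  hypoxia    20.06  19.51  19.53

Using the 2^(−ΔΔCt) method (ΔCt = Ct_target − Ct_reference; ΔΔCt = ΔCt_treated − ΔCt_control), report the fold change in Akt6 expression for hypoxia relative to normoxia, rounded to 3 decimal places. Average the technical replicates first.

0.113

Mean Ct: Akt6 normoxia 27.570; Akt6 hypoxia 29.980; Actb normoxia 20.440; Actb hypoxia 19.700
ΔCt(normoxia) = 27.570 − 20.440 = 7.130
ΔCt(hypoxia) = 29.980 − 19.700 = 10.280
ΔΔCt = 10.280 − 7.130 = 3.150
Fold change = 2^(−3.150) = 0.1127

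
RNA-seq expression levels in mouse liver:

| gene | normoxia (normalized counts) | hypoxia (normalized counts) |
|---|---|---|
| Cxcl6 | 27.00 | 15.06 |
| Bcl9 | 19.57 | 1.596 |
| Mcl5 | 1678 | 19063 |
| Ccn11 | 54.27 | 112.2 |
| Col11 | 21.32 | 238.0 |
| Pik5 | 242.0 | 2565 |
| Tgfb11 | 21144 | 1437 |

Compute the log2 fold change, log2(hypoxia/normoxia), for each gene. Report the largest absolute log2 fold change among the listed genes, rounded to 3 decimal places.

3.879

log2(15.06/27.00) = -0.842  (Cxcl6)
log2(1.596/19.57) = -3.616  (Bcl9)
log2(19063/1678) = 3.506  (Mcl5)
log2(112.2/54.27) = 1.048  (Ccn11)
log2(238.0/21.32) = 3.481  (Col11)
log2(2565/242.0) = 3.406  (Pik5)
log2(1437/21144) = -3.879  (Tgfb11)
The largest magnitude belongs to Tgfb11.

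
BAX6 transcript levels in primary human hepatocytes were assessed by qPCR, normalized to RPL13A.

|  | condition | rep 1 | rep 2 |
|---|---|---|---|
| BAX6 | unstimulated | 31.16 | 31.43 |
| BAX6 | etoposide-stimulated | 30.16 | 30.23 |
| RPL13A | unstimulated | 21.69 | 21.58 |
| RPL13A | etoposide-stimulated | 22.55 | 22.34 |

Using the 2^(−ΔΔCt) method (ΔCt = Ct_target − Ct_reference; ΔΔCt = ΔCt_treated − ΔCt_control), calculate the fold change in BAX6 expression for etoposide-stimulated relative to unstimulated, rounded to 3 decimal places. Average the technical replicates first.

Mean Ct: BAX6 unstimulated 31.295; BAX6 etoposide-stimulated 30.195; RPL13A unstimulated 21.635; RPL13A etoposide-stimulated 22.445
ΔCt(unstimulated) = 31.295 − 21.635 = 9.660
ΔCt(etoposide-stimulated) = 30.195 − 22.445 = 7.750
ΔΔCt = 7.750 − 9.660 = -1.910
Fold change = 2^(−(-1.910)) = 2^1.910 = 3.7581

3.758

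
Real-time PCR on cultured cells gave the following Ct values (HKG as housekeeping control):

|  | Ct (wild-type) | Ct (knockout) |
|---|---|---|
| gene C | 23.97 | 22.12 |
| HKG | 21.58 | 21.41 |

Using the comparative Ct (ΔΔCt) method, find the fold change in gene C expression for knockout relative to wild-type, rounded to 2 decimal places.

ΔCt(wild-type) = 23.970 − 21.580 = 2.390
ΔCt(knockout) = 22.120 − 21.410 = 0.710
ΔΔCt = 0.710 − 2.390 = -1.680
Fold change = 2^(−(-1.680)) = 2^1.680 = 3.204

3.20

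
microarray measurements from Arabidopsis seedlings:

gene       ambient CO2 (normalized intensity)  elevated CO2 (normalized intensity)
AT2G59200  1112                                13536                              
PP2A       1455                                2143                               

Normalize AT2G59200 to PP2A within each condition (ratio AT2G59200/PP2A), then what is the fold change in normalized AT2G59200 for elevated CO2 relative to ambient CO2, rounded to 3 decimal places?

AT2G59200/PP2A (ambient CO2) = 1112 / 1455 = 0.76426
AT2G59200/PP2A (elevated CO2) = 13536 / 2143 = 6.3164
Fold change = 6.3164 / 0.76426 = 8.2647

8.265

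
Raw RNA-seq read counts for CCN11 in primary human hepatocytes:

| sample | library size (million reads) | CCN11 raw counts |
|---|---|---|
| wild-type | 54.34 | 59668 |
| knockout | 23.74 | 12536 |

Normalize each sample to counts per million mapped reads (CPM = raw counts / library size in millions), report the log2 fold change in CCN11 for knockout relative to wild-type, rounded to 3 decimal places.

-1.056

CPM(wild-type) = 59668 / 54.34 = 1098.0493
CPM(knockout) = 12536 / 23.74 = 528.0539
Fold change = 528.0539 / 1098.0493 = 0.48090
log2(0.48090) = -1.0562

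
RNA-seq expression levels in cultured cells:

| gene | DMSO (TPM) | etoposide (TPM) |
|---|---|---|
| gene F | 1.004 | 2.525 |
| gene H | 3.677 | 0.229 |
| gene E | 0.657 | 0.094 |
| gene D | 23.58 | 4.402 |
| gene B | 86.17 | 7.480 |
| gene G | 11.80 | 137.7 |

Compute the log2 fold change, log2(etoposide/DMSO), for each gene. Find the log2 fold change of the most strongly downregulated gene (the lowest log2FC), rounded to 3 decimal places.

log2(2.525/1.004) = 1.331  (gene F)
log2(0.229/3.677) = -4.005  (gene H)
log2(0.094/0.657) = -2.805  (gene E)
log2(4.402/23.58) = -2.421  (gene D)
log2(7.480/86.17) = -3.526  (gene B)
log2(137.7/11.80) = 3.545  (gene G)
gene H is most strongly downregulated.

-4.005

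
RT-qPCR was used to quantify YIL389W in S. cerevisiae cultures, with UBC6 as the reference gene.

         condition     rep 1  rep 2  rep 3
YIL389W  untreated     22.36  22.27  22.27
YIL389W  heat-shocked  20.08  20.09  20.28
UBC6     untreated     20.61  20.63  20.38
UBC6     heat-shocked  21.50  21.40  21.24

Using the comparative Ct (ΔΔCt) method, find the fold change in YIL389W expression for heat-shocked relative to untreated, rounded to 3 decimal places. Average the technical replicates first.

Mean Ct: YIL389W untreated 22.300; YIL389W heat-shocked 20.150; UBC6 untreated 20.540; UBC6 heat-shocked 21.380
ΔCt(untreated) = 22.300 − 20.540 = 1.760
ΔCt(heat-shocked) = 20.150 − 21.380 = -1.230
ΔΔCt = -1.230 − 1.760 = -2.990
Fold change = 2^(−(-2.990)) = 2^2.990 = 7.9447

7.945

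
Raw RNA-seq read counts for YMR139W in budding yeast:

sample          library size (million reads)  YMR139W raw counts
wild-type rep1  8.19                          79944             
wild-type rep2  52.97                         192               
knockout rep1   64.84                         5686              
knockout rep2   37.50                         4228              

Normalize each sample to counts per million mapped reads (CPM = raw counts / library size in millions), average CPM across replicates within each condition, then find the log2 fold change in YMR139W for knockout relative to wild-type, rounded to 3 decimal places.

-5.606

CPM(wild-type rep1) = 79944 / 8.19 = 9761.1722
CPM(wild-type rep2) = 192 / 52.97 = 3.6247
CPM(knockout rep1) = 5686 / 64.84 = 87.6928
CPM(knockout rep2) = 4228 / 37.50 = 112.7467
mean CPM(wild-type) = 4882.3984; mean CPM(knockout) = 100.2197
Fold change = 100.2197 / 4882.3984 = 0.02053
log2(0.02053) = -5.6064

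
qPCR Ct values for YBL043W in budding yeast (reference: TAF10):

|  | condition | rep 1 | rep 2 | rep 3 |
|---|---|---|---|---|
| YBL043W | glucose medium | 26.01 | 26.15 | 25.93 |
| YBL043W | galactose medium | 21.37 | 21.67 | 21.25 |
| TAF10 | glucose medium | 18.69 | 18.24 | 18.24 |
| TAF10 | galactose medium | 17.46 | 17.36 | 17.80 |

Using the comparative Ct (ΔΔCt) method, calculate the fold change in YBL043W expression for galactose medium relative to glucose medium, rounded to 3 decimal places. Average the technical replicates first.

13.454

Mean Ct: YBL043W glucose medium 26.030; YBL043W galactose medium 21.430; TAF10 glucose medium 18.390; TAF10 galactose medium 17.540
ΔCt(glucose medium) = 26.030 − 18.390 = 7.640
ΔCt(galactose medium) = 21.430 − 17.540 = 3.890
ΔΔCt = 3.890 − 7.640 = -3.750
Fold change = 2^(−(-3.750)) = 2^3.750 = 13.4543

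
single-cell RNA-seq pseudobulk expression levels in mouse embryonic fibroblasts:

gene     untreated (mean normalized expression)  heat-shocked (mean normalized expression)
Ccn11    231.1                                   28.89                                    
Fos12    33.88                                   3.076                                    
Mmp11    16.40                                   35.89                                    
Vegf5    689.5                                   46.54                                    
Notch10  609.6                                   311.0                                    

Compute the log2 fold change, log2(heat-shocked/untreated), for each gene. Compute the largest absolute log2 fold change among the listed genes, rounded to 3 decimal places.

3.889

log2(28.89/231.1) = -3.000  (Ccn11)
log2(3.076/33.88) = -3.461  (Fos12)
log2(35.89/16.40) = 1.130  (Mmp11)
log2(46.54/689.5) = -3.889  (Vegf5)
log2(311.0/609.6) = -0.971  (Notch10)
The largest magnitude belongs to Vegf5.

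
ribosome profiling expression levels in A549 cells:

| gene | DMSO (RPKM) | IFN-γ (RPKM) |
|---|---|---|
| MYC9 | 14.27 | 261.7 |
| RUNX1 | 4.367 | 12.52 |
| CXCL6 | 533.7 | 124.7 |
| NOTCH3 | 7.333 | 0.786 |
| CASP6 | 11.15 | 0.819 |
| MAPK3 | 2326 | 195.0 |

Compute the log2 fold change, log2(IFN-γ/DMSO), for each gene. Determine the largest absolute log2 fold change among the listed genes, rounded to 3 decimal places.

log2(261.7/14.27) = 4.197  (MYC9)
log2(12.52/4.367) = 1.520  (RUNX1)
log2(124.7/533.7) = -2.098  (CXCL6)
log2(0.786/7.333) = -3.222  (NOTCH3)
log2(0.819/11.15) = -3.767  (CASP6)
log2(195.0/2326) = -3.576  (MAPK3)
The largest magnitude belongs to MYC9.

4.197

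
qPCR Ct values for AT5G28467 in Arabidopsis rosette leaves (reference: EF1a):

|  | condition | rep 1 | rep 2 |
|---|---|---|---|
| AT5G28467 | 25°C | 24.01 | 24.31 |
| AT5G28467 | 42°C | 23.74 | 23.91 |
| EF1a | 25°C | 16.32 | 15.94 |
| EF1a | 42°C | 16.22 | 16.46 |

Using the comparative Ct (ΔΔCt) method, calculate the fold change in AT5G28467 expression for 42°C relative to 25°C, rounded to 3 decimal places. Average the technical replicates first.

Mean Ct: AT5G28467 25°C 24.160; AT5G28467 42°C 23.825; EF1a 25°C 16.130; EF1a 42°C 16.340
ΔCt(25°C) = 24.160 − 16.130 = 8.030
ΔCt(42°C) = 23.825 − 16.340 = 7.485
ΔΔCt = 7.485 − 8.030 = -0.545
Fold change = 2^(−(-0.545)) = 2^0.545 = 1.4590

1.459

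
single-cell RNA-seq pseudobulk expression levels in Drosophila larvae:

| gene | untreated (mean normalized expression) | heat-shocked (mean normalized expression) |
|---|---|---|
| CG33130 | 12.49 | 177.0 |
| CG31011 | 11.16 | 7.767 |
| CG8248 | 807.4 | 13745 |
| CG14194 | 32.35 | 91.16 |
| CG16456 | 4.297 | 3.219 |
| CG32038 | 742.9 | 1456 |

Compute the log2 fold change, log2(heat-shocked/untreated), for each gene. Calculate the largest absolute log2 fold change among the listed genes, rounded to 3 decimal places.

4.089

log2(177.0/12.49) = 3.825  (CG33130)
log2(7.767/11.16) = -0.523  (CG31011)
log2(13745/807.4) = 4.089  (CG8248)
log2(91.16/32.35) = 1.495  (CG14194)
log2(3.219/4.297) = -0.417  (CG16456)
log2(1456/742.9) = 0.971  (CG32038)
The largest magnitude belongs to CG8248.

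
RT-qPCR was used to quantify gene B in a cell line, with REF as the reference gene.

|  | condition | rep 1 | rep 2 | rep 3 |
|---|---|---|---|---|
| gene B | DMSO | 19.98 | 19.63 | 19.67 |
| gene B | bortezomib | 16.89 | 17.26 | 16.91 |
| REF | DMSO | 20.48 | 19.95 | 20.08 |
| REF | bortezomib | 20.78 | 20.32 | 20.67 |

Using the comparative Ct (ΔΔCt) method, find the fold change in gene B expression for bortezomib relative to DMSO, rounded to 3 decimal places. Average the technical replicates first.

Mean Ct: gene B DMSO 19.760; gene B bortezomib 17.020; REF DMSO 20.170; REF bortezomib 20.590
ΔCt(DMSO) = 19.760 − 20.170 = -0.410
ΔCt(bortezomib) = 17.020 − 20.590 = -3.570
ΔΔCt = -3.570 − (-0.410) = -3.160
Fold change = 2^(−(-3.160)) = 2^3.160 = 8.9383

8.938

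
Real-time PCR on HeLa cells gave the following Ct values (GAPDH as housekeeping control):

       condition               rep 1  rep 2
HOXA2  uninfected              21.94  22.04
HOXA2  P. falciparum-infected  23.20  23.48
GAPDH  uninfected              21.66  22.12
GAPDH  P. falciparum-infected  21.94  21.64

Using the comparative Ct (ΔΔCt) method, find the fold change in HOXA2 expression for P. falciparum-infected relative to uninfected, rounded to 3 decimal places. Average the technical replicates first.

0.366

Mean Ct: HOXA2 uninfected 21.990; HOXA2 P. falciparum-infected 23.340; GAPDH uninfected 21.890; GAPDH P. falciparum-infected 21.790
ΔCt(uninfected) = 21.990 − 21.890 = 0.100
ΔCt(P. falciparum-infected) = 23.340 − 21.790 = 1.550
ΔΔCt = 1.550 − 0.100 = 1.450
Fold change = 2^(−1.450) = 0.3660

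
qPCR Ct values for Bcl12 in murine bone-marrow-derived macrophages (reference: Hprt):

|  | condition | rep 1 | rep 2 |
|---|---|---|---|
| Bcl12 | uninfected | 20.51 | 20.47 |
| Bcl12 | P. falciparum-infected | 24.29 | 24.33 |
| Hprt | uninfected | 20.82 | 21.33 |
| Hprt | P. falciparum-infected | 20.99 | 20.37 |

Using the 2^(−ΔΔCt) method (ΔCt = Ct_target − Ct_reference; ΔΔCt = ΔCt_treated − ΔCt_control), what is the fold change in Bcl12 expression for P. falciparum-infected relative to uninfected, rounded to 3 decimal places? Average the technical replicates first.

Mean Ct: Bcl12 uninfected 20.490; Bcl12 P. falciparum-infected 24.310; Hprt uninfected 21.075; Hprt P. falciparum-infected 20.680
ΔCt(uninfected) = 20.490 − 21.075 = -0.585
ΔCt(P. falciparum-infected) = 24.310 − 20.680 = 3.630
ΔΔCt = 3.630 − (-0.585) = 4.215
Fold change = 2^(−4.215) = 0.0538

0.054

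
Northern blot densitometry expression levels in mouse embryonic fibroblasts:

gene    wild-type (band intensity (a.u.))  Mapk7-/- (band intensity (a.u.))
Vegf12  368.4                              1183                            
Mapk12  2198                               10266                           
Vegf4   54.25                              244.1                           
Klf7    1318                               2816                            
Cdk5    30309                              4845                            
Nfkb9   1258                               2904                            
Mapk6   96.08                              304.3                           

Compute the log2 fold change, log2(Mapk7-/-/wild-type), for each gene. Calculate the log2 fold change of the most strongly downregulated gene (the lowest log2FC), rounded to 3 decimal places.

-2.645

log2(1183/368.4) = 1.683  (Vegf12)
log2(10266/2198) = 2.224  (Mapk12)
log2(244.1/54.25) = 2.170  (Vegf4)
log2(2816/1318) = 1.095  (Klf7)
log2(4845/30309) = -2.645  (Cdk5)
log2(2904/1258) = 1.207  (Nfkb9)
log2(304.3/96.08) = 1.663  (Mapk6)
Cdk5 is most strongly downregulated.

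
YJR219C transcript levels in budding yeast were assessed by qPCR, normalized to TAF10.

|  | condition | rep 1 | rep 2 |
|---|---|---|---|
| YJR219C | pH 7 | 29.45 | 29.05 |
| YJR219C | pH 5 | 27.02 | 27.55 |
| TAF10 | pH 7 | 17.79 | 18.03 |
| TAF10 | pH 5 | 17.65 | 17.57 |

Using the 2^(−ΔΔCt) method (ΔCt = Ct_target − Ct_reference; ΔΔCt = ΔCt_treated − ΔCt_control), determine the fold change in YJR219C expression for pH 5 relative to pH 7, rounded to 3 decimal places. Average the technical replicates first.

Mean Ct: YJR219C pH 7 29.250; YJR219C pH 5 27.285; TAF10 pH 7 17.910; TAF10 pH 5 17.610
ΔCt(pH 7) = 29.250 − 17.910 = 11.340
ΔCt(pH 5) = 27.285 − 17.610 = 9.675
ΔΔCt = 9.675 − 11.340 = -1.665
Fold change = 2^(−(-1.665)) = 2^1.665 = 3.1711

3.171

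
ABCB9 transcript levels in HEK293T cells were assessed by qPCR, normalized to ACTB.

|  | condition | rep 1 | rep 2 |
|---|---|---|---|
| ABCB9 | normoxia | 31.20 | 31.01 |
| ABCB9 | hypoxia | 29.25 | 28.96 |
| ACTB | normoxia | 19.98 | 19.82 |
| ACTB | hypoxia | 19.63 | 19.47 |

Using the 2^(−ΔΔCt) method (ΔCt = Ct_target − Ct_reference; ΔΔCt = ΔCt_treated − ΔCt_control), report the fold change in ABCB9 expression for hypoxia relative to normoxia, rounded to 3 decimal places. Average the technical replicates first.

3.138

Mean Ct: ABCB9 normoxia 31.105; ABCB9 hypoxia 29.105; ACTB normoxia 19.900; ACTB hypoxia 19.550
ΔCt(normoxia) = 31.105 − 19.900 = 11.205
ΔCt(hypoxia) = 29.105 − 19.550 = 9.555
ΔΔCt = 9.555 − 11.205 = -1.650
Fold change = 2^(−(-1.650)) = 2^1.650 = 3.1383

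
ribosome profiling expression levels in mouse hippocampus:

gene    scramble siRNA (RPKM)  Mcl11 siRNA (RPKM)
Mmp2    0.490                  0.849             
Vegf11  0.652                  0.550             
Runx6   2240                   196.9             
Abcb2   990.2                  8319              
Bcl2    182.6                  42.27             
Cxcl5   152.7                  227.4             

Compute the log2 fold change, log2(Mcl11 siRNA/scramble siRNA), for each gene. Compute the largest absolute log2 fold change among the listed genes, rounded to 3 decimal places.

3.508

log2(0.849/0.490) = 0.793  (Mmp2)
log2(0.550/0.652) = -0.245  (Vegf11)
log2(196.9/2240) = -3.508  (Runx6)
log2(8319/990.2) = 3.071  (Abcb2)
log2(42.27/182.6) = -2.111  (Bcl2)
log2(227.4/152.7) = 0.575  (Cxcl5)
The largest magnitude belongs to Runx6.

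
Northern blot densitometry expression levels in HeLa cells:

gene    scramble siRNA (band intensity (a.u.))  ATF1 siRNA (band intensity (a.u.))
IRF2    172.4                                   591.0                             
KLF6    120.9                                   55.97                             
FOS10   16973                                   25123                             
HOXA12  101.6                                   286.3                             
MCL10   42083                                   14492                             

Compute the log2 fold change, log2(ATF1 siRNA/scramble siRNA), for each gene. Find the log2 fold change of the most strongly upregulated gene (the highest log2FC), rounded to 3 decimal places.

log2(591.0/172.4) = 1.777  (IRF2)
log2(55.97/120.9) = -1.111  (KLF6)
log2(25123/16973) = 0.566  (FOS10)
log2(286.3/101.6) = 1.495  (HOXA12)
log2(14492/42083) = -1.538  (MCL10)
IRF2 is most strongly upregulated.

1.777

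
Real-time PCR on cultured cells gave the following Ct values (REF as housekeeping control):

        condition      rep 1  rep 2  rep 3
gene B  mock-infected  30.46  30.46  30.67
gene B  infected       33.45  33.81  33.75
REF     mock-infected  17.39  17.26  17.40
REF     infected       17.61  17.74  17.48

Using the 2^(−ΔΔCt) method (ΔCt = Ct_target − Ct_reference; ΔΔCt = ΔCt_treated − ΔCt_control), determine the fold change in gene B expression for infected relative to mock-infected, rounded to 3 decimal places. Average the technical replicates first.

0.136

Mean Ct: gene B mock-infected 30.530; gene B infected 33.670; REF mock-infected 17.350; REF infected 17.610
ΔCt(mock-infected) = 30.530 − 17.350 = 13.180
ΔCt(infected) = 33.670 − 17.610 = 16.060
ΔΔCt = 16.060 − 13.180 = 2.880
Fold change = 2^(−2.880) = 0.1358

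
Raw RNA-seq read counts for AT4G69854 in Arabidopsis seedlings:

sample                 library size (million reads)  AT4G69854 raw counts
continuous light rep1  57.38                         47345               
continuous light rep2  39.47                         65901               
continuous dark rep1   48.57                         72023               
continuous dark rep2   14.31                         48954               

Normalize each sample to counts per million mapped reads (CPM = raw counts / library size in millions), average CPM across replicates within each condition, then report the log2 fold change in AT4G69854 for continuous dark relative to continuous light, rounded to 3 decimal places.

0.975

CPM(continuous light rep1) = 47345 / 57.38 = 825.1133
CPM(continuous light rep2) = 65901 / 39.47 = 1669.6478
CPM(continuous dark rep1) = 72023 / 48.57 = 1482.8701
CPM(continuous dark rep2) = 48954 / 14.31 = 3420.9644
mean CPM(continuous light) = 1247.3806; mean CPM(continuous dark) = 2451.9172
Fold change = 2451.9172 / 1247.3806 = 1.96565
log2(1.96565) = 0.9750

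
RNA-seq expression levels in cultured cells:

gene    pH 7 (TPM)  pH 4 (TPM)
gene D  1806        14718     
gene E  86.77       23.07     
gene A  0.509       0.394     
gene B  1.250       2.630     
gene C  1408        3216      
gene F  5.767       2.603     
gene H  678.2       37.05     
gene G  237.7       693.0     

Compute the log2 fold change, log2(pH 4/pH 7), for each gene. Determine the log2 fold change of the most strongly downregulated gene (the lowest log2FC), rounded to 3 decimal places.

-4.194

log2(14718/1806) = 3.027  (gene D)
log2(23.07/86.77) = -1.911  (gene E)
log2(0.394/0.509) = -0.369  (gene A)
log2(2.630/1.250) = 1.073  (gene B)
log2(3216/1408) = 1.192  (gene C)
log2(2.603/5.767) = -1.148  (gene F)
log2(37.05/678.2) = -4.194  (gene H)
log2(693.0/237.7) = 1.544  (gene G)
gene H is most strongly downregulated.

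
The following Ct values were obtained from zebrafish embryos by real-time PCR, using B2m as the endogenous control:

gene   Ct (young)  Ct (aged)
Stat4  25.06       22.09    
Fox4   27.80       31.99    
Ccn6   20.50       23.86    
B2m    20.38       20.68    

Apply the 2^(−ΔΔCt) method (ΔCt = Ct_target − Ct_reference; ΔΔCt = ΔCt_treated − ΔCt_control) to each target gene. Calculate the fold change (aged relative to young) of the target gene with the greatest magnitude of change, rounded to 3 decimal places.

0.067

Stat4: ΔΔCt = (22.09−20.68) − (25.06−20.38) = 1.41 − 4.68 = -3.27; fold change = 2^3.27 = 9.646
Fox4: ΔΔCt = (31.99−20.68) − (27.80−20.38) = 11.31 − 7.42 = 3.89; fold change = 2^-3.89 = 0.067
Ccn6: ΔΔCt = (23.86−20.68) − (20.50−20.38) = 3.18 − 0.12 = 3.06; fold change = 2^-3.06 = 0.120
Fox4 has the largest |ΔΔCt| = 3.89.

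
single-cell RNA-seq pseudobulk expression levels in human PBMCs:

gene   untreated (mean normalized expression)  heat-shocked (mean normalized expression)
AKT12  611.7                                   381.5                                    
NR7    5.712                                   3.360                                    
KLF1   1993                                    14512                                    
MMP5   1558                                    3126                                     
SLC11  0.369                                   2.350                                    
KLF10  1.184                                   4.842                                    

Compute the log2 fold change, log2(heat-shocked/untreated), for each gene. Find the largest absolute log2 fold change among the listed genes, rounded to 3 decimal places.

log2(381.5/611.7) = -0.681  (AKT12)
log2(3.360/5.712) = -0.766  (NR7)
log2(14512/1993) = 2.864  (KLF1)
log2(3126/1558) = 1.005  (MMP5)
log2(2.350/0.369) = 2.671  (SLC11)
log2(4.842/1.184) = 2.032  (KLF10)
The largest magnitude belongs to KLF1.

2.864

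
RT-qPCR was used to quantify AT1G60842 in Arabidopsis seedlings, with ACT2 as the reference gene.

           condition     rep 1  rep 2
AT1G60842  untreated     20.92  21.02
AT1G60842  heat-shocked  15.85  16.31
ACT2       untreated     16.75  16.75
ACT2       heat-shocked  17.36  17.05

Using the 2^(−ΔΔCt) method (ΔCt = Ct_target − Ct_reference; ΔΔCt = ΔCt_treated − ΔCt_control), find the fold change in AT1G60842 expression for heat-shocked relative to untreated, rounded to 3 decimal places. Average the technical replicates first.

Mean Ct: AT1G60842 untreated 20.970; AT1G60842 heat-shocked 16.080; ACT2 untreated 16.750; ACT2 heat-shocked 17.205
ΔCt(untreated) = 20.970 − 16.750 = 4.220
ΔCt(heat-shocked) = 16.080 − 17.205 = -1.125
ΔΔCt = -1.125 − 4.220 = -5.345
Fold change = 2^(−(-5.345)) = 2^5.345 = 40.6448

40.645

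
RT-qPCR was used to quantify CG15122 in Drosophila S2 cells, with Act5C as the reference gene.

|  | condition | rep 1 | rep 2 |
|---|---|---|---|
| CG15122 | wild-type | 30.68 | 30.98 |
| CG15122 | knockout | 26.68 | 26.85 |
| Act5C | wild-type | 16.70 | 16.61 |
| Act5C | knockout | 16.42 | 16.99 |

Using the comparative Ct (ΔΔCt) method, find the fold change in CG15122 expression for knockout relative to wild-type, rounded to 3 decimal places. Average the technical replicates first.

17.328

Mean Ct: CG15122 wild-type 30.830; CG15122 knockout 26.765; Act5C wild-type 16.655; Act5C knockout 16.705
ΔCt(wild-type) = 30.830 − 16.655 = 14.175
ΔCt(knockout) = 26.765 − 16.705 = 10.060
ΔΔCt = 10.060 − 14.175 = -4.115
Fold change = 2^(−(-4.115)) = 2^4.115 = 17.3276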